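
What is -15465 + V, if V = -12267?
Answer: -27732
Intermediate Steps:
-15465 + V = -15465 - 12267 = -27732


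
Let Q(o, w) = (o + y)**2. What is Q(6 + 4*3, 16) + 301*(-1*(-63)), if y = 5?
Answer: 19492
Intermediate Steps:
Q(o, w) = (5 + o)**2 (Q(o, w) = (o + 5)**2 = (5 + o)**2)
Q(6 + 4*3, 16) + 301*(-1*(-63)) = (5 + (6 + 4*3))**2 + 301*(-1*(-63)) = (5 + (6 + 12))**2 + 301*63 = (5 + 18)**2 + 18963 = 23**2 + 18963 = 529 + 18963 = 19492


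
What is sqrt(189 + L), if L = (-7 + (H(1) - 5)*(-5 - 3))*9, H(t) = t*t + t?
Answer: 3*sqrt(38) ≈ 18.493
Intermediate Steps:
H(t) = t + t**2 (H(t) = t**2 + t = t + t**2)
L = 153 (L = (-7 + (1*(1 + 1) - 5)*(-5 - 3))*9 = (-7 + (1*2 - 5)*(-8))*9 = (-7 + (2 - 5)*(-8))*9 = (-7 - 3*(-8))*9 = (-7 + 24)*9 = 17*9 = 153)
sqrt(189 + L) = sqrt(189 + 153) = sqrt(342) = 3*sqrt(38)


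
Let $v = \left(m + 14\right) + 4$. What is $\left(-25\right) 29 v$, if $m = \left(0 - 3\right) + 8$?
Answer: $-16675$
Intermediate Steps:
$m = 5$ ($m = \left(0 - 3\right) + 8 = -3 + 8 = 5$)
$v = 23$ ($v = \left(5 + 14\right) + 4 = 19 + 4 = 23$)
$\left(-25\right) 29 v = \left(-25\right) 29 \cdot 23 = \left(-725\right) 23 = -16675$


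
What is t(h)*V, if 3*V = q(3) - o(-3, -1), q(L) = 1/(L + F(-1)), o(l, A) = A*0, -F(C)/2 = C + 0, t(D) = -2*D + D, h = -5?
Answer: ⅓ ≈ 0.33333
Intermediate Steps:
t(D) = -D
F(C) = -2*C (F(C) = -2*(C + 0) = -2*C)
o(l, A) = 0
q(L) = 1/(2 + L) (q(L) = 1/(L - 2*(-1)) = 1/(L + 2) = 1/(2 + L))
V = 1/15 (V = (1/(2 + 3) - 1*0)/3 = (1/5 + 0)/3 = (⅕ + 0)/3 = (⅓)*(⅕) = 1/15 ≈ 0.066667)
t(h)*V = -1*(-5)*(1/15) = 5*(1/15) = ⅓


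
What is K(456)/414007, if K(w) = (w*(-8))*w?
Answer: -1663488/414007 ≈ -4.0180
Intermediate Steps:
K(w) = -8*w**2 (K(w) = (-8*w)*w = -8*w**2)
K(456)/414007 = -8*456**2/414007 = -8*207936*(1/414007) = -1663488*1/414007 = -1663488/414007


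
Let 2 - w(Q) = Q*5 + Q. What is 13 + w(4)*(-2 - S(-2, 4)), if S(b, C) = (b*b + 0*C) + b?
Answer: 101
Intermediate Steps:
S(b, C) = b + b**2 (S(b, C) = (b**2 + 0) + b = b**2 + b = b + b**2)
w(Q) = 2 - 6*Q (w(Q) = 2 - (Q*5 + Q) = 2 - (5*Q + Q) = 2 - 6*Q)
13 + w(4)*(-2 - S(-2, 4)) = 13 + (2 - 6*4)*(-2 - (-2)*(1 - 2)) = 13 + (2 - 24)*(-2 - (-2)*(-1)) = 13 - 22*(-2 - 1*2) = 13 - 22*(-2 - 2) = 13 - 22*(-4) = 13 + 88 = 101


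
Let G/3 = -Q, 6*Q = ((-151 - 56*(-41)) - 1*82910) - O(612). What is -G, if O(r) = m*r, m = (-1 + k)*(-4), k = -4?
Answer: -93005/2 ≈ -46503.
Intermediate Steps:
m = 20 (m = (-1 - 4)*(-4) = -5*(-4) = 20)
O(r) = 20*r
Q = -93005/6 (Q = (((-151 - 56*(-41)) - 1*82910) - 20*612)/6 = (((-151 + 2296) - 82910) - 1*12240)/6 = ((2145 - 82910) - 12240)/6 = (-80765 - 12240)/6 = (⅙)*(-93005) = -93005/6 ≈ -15501.)
G = 93005/2 (G = 3*(-1*(-93005/6)) = 3*(93005/6) = 93005/2 ≈ 46503.)
-G = -1*93005/2 = -93005/2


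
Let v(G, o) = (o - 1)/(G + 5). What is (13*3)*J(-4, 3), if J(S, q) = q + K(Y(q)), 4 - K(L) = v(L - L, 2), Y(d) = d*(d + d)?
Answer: 1326/5 ≈ 265.20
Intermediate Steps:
Y(d) = 2*d² (Y(d) = d*(2*d) = 2*d²)
v(G, o) = (-1 + o)/(5 + G)
K(L) = 19/5 (K(L) = 4 - (-1 + 2)/(5 + (L - L)) = 4 - 1/(5 + 0) = 4 - 1/5 = 4 - 1*⅕ = 4 - ⅕ = 19/5)
J(S, q) = 19/5 + q (J(S, q) = q + 19/5 = 19/5 + q)
(13*3)*J(-4, 3) = (13*3)*(19/5 + 3) = 39*(34/5) = 1326/5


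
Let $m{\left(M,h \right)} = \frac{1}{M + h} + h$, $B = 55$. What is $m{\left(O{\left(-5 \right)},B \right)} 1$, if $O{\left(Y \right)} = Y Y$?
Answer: $\frac{4401}{80} \approx 55.013$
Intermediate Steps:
$O{\left(Y \right)} = Y^{2}$
$m{\left(M,h \right)} = h + \frac{1}{M + h}$
$m{\left(O{\left(-5 \right)},B \right)} 1 = \frac{1 + 55^{2} + \left(-5\right)^{2} \cdot 55}{\left(-5\right)^{2} + 55} \cdot 1 = \frac{1 + 3025 + 25 \cdot 55}{25 + 55} \cdot 1 = \frac{1 + 3025 + 1375}{80} \cdot 1 = \frac{1}{80} \cdot 4401 \cdot 1 = \frac{4401}{80} \cdot 1 = \frac{4401}{80}$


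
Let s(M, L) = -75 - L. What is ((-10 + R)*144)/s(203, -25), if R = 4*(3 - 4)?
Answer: 1008/25 ≈ 40.320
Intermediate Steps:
R = -4 (R = 4*(-1) = -4)
((-10 + R)*144)/s(203, -25) = ((-10 - 4)*144)/(-75 - 1*(-25)) = (-14*144)/(-75 + 25) = -2016/(-50) = -2016*(-1/50) = 1008/25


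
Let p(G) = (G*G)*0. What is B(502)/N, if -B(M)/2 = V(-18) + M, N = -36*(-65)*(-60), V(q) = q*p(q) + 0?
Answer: 251/35100 ≈ 0.0071510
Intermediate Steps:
p(G) = 0 (p(G) = G**2*0 = 0)
V(q) = 0 (V(q) = q*0 + 0 = 0 + 0 = 0)
N = -140400 (N = 2340*(-60) = -140400)
B(M) = -2*M (B(M) = -2*(0 + M) = -2*M)
B(502)/N = -2*502/(-140400) = -1004*(-1/140400) = 251/35100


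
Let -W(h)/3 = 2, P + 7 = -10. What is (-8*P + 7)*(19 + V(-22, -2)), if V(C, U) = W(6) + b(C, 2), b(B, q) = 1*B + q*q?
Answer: -715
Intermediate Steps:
P = -17 (P = -7 - 10 = -17)
W(h) = -6 (W(h) = -3*2 = -6)
b(B, q) = B + q²
V(C, U) = -2 + C (V(C, U) = -6 + (C + 2²) = -6 + (C + 4) = -6 + (4 + C) = -2 + C)
(-8*P + 7)*(19 + V(-22, -2)) = (-8*(-17) + 7)*(19 + (-2 - 22)) = (136 + 7)*(19 - 24) = 143*(-5) = -715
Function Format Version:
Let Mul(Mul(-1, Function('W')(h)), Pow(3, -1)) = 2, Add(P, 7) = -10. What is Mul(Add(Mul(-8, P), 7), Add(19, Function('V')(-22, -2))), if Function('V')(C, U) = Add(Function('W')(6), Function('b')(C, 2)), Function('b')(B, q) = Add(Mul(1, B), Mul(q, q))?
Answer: -715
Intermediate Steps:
P = -17 (P = Add(-7, -10) = -17)
Function('W')(h) = -6 (Function('W')(h) = Mul(-3, 2) = -6)
Function('b')(B, q) = Add(B, Pow(q, 2))
Function('V')(C, U) = Add(-2, C) (Function('V')(C, U) = Add(-6, Add(C, Pow(2, 2))) = Add(-6, Add(C, 4)) = Add(-6, Add(4, C)) = Add(-2, C))
Mul(Add(Mul(-8, P), 7), Add(19, Function('V')(-22, -2))) = Mul(Add(Mul(-8, -17), 7), Add(19, Add(-2, -22))) = Mul(Add(136, 7), Add(19, -24)) = Mul(143, -5) = -715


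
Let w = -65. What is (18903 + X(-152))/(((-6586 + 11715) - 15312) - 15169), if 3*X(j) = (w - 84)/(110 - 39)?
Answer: -2013095/2699988 ≈ -0.74559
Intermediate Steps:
X(j) = -149/213 (X(j) = ((-65 - 84)/(110 - 39))/3 = (-149/71)/3 = (-149*1/71)/3 = (1/3)*(-149/71) = -149/213)
(18903 + X(-152))/(((-6586 + 11715) - 15312) - 15169) = (18903 - 149/213)/(((-6586 + 11715) - 15312) - 15169) = 4026190/(213*((5129 - 15312) - 15169)) = 4026190/(213*(-10183 - 15169)) = (4026190/213)/(-25352) = (4026190/213)*(-1/25352) = -2013095/2699988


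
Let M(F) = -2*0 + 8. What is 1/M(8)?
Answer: ⅛ ≈ 0.12500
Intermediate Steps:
M(F) = 8 (M(F) = 0 + 8 = 8)
1/M(8) = 1/8 = ⅛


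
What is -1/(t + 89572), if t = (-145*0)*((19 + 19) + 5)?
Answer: -1/89572 ≈ -1.1164e-5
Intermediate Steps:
t = 0 (t = 0*(38 + 5) = 0*43 = 0)
-1/(t + 89572) = -1/(0 + 89572) = -1/89572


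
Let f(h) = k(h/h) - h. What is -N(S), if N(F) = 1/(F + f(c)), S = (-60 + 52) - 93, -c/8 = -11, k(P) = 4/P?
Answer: 1/185 ≈ 0.0054054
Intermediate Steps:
c = 88 (c = -8*(-11) = 88)
f(h) = 4 - h (f(h) = 4/((h/h)) - h = 4/1 - h = 4*1 - h = 4 - h)
S = -101 (S = -8 - 93 = -101)
N(F) = 1/(-84 + F) (N(F) = 1/(F + (4 - 1*88)) = 1/(F + (4 - 88)) = 1/(F - 84) = 1/(-84 + F))
-N(S) = -1/(-84 - 101) = -1/(-185) = -1*(-1/185) = 1/185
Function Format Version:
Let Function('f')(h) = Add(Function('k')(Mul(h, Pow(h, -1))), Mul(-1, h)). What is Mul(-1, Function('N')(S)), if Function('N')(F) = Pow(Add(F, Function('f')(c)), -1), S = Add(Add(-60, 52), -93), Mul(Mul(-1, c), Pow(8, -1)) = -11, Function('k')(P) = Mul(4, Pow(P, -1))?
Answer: Rational(1, 185) ≈ 0.0054054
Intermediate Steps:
c = 88 (c = Mul(-8, -11) = 88)
Function('f')(h) = Add(4, Mul(-1, h)) (Function('f')(h) = Add(Mul(4, Pow(Mul(h, Pow(h, -1)), -1)), Mul(-1, h)) = Add(Mul(4, Pow(1, -1)), Mul(-1, h)) = Add(Mul(4, 1), Mul(-1, h)) = Add(4, Mul(-1, h)))
S = -101 (S = Add(-8, -93) = -101)
Function('N')(F) = Pow(Add(-84, F), -1) (Function('N')(F) = Pow(Add(F, Add(4, Mul(-1, 88))), -1) = Pow(Add(F, Add(4, -88)), -1) = Pow(Add(F, -84), -1) = Pow(Add(-84, F), -1))
Mul(-1, Function('N')(S)) = Mul(-1, Pow(Add(-84, -101), -1)) = Mul(-1, Pow(-185, -1)) = Mul(-1, Rational(-1, 185)) = Rational(1, 185)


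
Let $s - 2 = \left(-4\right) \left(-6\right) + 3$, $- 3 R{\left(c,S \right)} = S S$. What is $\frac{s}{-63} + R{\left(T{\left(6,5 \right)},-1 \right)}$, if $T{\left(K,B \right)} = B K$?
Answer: $- \frac{50}{63} \approx -0.79365$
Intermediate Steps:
$R{\left(c,S \right)} = - \frac{S^{2}}{3}$ ($R{\left(c,S \right)} = - \frac{S S}{3} = - \frac{S^{2}}{3}$)
$s = 29$ ($s = 2 + \left(\left(-4\right) \left(-6\right) + 3\right) = 2 + \left(24 + 3\right) = 2 + 27 = 29$)
$\frac{s}{-63} + R{\left(T{\left(6,5 \right)},-1 \right)} = \frac{1}{-63} \cdot 29 - \frac{\left(-1\right)^{2}}{3} = \left(- \frac{1}{63}\right) 29 - \frac{1}{3} = - \frac{29}{63} - \frac{1}{3} = - \frac{50}{63}$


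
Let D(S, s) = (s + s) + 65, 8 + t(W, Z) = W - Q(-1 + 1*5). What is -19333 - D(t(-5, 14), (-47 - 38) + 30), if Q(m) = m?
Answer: -19288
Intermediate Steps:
t(W, Z) = -12 + W (t(W, Z) = -8 + (W - (-1 + 1*5)) = -8 + (W - (-1 + 5)) = -8 + (W - 1*4) = -8 + (W - 4) = -8 + (-4 + W) = -12 + W)
D(S, s) = 65 + 2*s (D(S, s) = 2*s + 65 = 65 + 2*s)
-19333 - D(t(-5, 14), (-47 - 38) + 30) = -19333 - (65 + 2*((-47 - 38) + 30)) = -19333 - (65 + 2*(-85 + 30)) = -19333 - (65 + 2*(-55)) = -19333 - (65 - 110) = -19333 - 1*(-45) = -19333 + 45 = -19288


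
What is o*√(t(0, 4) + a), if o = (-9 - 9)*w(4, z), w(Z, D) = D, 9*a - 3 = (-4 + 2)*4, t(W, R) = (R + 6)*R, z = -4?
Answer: 24*√355 ≈ 452.19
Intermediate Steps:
t(W, R) = R*(6 + R) (t(W, R) = (6 + R)*R = R*(6 + R))
a = -5/9 (a = ⅓ + ((-4 + 2)*4)/9 = ⅓ + (-2*4)/9 = ⅓ + (⅑)*(-8) = ⅓ - 8/9 = -5/9 ≈ -0.55556)
o = 72 (o = (-9 - 9)*(-4) = -18*(-4) = 72)
o*√(t(0, 4) + a) = 72*√(4*(6 + 4) - 5/9) = 72*√(4*10 - 5/9) = 72*√(40 - 5/9) = 72*√(355/9) = 72*(√355/3) = 24*√355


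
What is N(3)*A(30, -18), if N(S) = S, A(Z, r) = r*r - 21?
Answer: 909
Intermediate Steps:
A(Z, r) = -21 + r**2 (A(Z, r) = r**2 - 21 = -21 + r**2)
N(3)*A(30, -18) = 3*(-21 + (-18)**2) = 3*(-21 + 324) = 3*303 = 909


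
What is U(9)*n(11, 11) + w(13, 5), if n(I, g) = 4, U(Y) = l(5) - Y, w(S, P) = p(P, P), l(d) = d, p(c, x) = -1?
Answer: -17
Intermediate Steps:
w(S, P) = -1
U(Y) = 5 - Y
U(9)*n(11, 11) + w(13, 5) = (5 - 1*9)*4 - 1 = (5 - 9)*4 - 1 = -4*4 - 1 = -16 - 1 = -17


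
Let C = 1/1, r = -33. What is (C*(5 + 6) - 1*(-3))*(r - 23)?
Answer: -784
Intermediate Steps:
C = 1
(C*(5 + 6) - 1*(-3))*(r - 23) = (1*(5 + 6) - 1*(-3))*(-33 - 23) = (1*11 + 3)*(-56) = (11 + 3)*(-56) = 14*(-56) = -784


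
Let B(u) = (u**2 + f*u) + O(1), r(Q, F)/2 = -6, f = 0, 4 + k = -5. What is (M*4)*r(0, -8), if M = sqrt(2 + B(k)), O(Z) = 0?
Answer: -48*sqrt(83) ≈ -437.30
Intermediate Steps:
k = -9 (k = -4 - 5 = -9)
r(Q, F) = -12 (r(Q, F) = 2*(-6) = -12)
B(u) = u**2 (B(u) = (u**2 + 0*u) + 0 = (u**2 + 0) + 0 = u**2 + 0 = u**2)
M = sqrt(83) (M = sqrt(2 + (-9)**2) = sqrt(2 + 81) = sqrt(83) ≈ 9.1104)
(M*4)*r(0, -8) = (sqrt(83)*4)*(-12) = (4*sqrt(83))*(-12) = -48*sqrt(83)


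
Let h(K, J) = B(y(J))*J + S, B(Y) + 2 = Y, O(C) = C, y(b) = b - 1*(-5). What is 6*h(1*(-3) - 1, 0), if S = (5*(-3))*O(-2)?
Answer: 180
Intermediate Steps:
y(b) = 5 + b (y(b) = b + 5 = 5 + b)
B(Y) = -2 + Y
S = 30 (S = (5*(-3))*(-2) = -15*(-2) = 30)
h(K, J) = 30 + J*(3 + J) (h(K, J) = (-2 + (5 + J))*J + 30 = (3 + J)*J + 30 = J*(3 + J) + 30 = 30 + J*(3 + J))
6*h(1*(-3) - 1, 0) = 6*(30 + 0*(3 + 0)) = 6*(30 + 0*3) = 6*(30 + 0) = 6*30 = 180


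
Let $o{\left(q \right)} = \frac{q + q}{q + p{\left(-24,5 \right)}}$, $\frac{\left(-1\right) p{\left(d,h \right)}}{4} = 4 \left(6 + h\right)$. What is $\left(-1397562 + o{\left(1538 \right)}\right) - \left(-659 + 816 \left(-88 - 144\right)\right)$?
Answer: $- \frac{822367933}{681} \approx -1.2076 \cdot 10^{6}$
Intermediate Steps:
$p{\left(d,h \right)} = -96 - 16 h$ ($p{\left(d,h \right)} = - 4 \cdot 4 \left(6 + h\right) = - 4 \left(24 + 4 h\right) = -96 - 16 h$)
$o{\left(q \right)} = \frac{2 q}{-176 + q}$ ($o{\left(q \right)} = \frac{q + q}{q - 176} = \frac{2 q}{q - 176} = \frac{2 q}{-176 + q}$)
$\left(-1397562 + o{\left(1538 \right)}\right) - \left(-659 + 816 \left(-88 - 144\right)\right) = \left(-1397562 + 2 \cdot 1538 \frac{1}{-176 + 1538}\right) - \left(-659 + 816 \left(-88 - 144\right)\right) = \left(-1397562 + 2 \cdot 1538 \cdot \frac{1}{1362}\right) + \left(\left(-816\right) \left(-232\right) + 659\right) = \left(-1397562 + 2 \cdot 1538 \cdot \frac{1}{1362}\right) + \left(189312 + 659\right) = \left(-1397562 + \frac{1538}{681}\right) + 189971 = - \frac{951738184}{681} + 189971 = - \frac{822367933}{681}$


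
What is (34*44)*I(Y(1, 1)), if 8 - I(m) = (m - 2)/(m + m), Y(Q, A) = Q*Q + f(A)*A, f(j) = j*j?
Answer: 11968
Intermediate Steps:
f(j) = j²
Y(Q, A) = A³ + Q² (Y(Q, A) = Q*Q + A²*A = Q² + A³ = A³ + Q²)
I(m) = 8 - (-2 + m)/(2*m) (I(m) = 8 - (m - 2)/(m + m) = 8 - (-2 + m)/(2*m))
(34*44)*I(Y(1, 1)) = (34*44)*(15/2 + 1/(1³ + 1²)) = 1496*(15/2 + 1/(1 + 1)) = 1496*(15/2 + 1/2) = 1496*(15/2 + ½) = 1496*8 = 11968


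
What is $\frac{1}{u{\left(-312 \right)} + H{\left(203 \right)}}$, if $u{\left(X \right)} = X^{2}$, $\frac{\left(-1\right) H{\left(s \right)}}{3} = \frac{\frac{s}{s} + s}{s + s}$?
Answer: $\frac{203}{19760526} \approx 1.0273 \cdot 10^{-5}$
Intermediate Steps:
$H{\left(s \right)} = - \frac{3 \left(1 + s\right)}{2 s}$ ($H{\left(s \right)} = - 3 \frac{\frac{s}{s} + s}{s + s} = - 3 \frac{1 + s}{2 s} = - \frac{3 \left(1 + s\right)}{2 s}$)
$\frac{1}{u{\left(-312 \right)} + H{\left(203 \right)}} = \frac{1}{\left(-312\right)^{2} + \frac{3 \left(-1 - 203\right)}{2 \cdot 203}} = \frac{1}{97344 + \frac{3}{2} \cdot \frac{1}{203} \left(-1 - 203\right)} = \frac{1}{97344 + \frac{3}{2} \cdot \frac{1}{203} \left(-204\right)} = \frac{1}{97344 - \frac{306}{203}} = \frac{1}{\frac{19760526}{203}} = \frac{203}{19760526}$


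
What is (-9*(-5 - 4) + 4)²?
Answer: 7225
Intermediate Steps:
(-9*(-5 - 4) + 4)² = (-9*(-9) + 4)² = (81 + 4)² = 85² = 7225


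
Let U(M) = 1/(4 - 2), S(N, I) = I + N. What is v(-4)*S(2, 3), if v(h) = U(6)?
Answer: 5/2 ≈ 2.5000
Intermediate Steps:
U(M) = ½ (U(M) = 1/2 = ½)
v(h) = ½
v(-4)*S(2, 3) = (3 + 2)/2 = (½)*5 = 5/2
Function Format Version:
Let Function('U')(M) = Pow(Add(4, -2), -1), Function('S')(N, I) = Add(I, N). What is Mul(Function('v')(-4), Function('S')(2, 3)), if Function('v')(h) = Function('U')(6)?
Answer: Rational(5, 2) ≈ 2.5000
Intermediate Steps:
Function('U')(M) = Rational(1, 2) (Function('U')(M) = Pow(2, -1) = Rational(1, 2))
Function('v')(h) = Rational(1, 2)
Mul(Function('v')(-4), Function('S')(2, 3)) = Mul(Rational(1, 2), Add(3, 2)) = Mul(Rational(1, 2), 5) = Rational(5, 2)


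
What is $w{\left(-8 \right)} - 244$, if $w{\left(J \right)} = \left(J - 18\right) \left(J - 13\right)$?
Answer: $302$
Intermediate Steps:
$w{\left(J \right)} = \left(-18 + J\right) \left(-13 + J\right)$
$w{\left(-8 \right)} - 244 = \left(234 + \left(-8\right)^{2} - -248\right) - 244 = \left(234 + 64 + 248\right) - 244 = 546 - 244 = 302$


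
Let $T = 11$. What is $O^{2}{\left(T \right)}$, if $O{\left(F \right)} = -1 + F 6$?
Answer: $4225$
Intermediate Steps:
$O{\left(F \right)} = -1 + 6 F$
$O^{2}{\left(T \right)} = \left(-1 + 6 \cdot 11\right)^{2} = \left(-1 + 66\right)^{2} = 65^{2} = 4225$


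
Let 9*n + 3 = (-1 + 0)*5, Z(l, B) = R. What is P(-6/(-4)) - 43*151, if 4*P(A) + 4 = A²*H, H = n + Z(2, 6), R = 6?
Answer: -51929/8 ≈ -6491.1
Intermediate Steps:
Z(l, B) = 6
n = -8/9 (n = -⅓ + ((-1 + 0)*5)/9 = -⅓ + (-1*5)/9 = -⅓ + (⅑)*(-5) = -⅓ - 5/9 = -8/9 ≈ -0.88889)
H = 46/9 (H = -8/9 + 6 = 46/9 ≈ 5.1111)
P(A) = -1 + 23*A²/18 (P(A) = -1 + (A²*(46/9))/4 = -1 + (46*A²/9)/4 = -1 + 23*A²/18)
P(-6/(-4)) - 43*151 = (-1 + 23*(-6/(-4))²/18) - 43*151 = (-1 + 23*(-6*(-¼))²/18) - 6493 = (-1 + 23*(3/2)²/18) - 6493 = (-1 + (23/18)*(9/4)) - 6493 = (-1 + 23/8) - 6493 = 15/8 - 6493 = -51929/8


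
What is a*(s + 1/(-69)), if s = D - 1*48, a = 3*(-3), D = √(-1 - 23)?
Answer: 9939/23 - 18*I*√6 ≈ 432.13 - 44.091*I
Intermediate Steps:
D = 2*I*√6 (D = √(-24) = 2*I*√6 ≈ 4.899*I)
a = -9
s = -48 + 2*I*√6 (s = 2*I*√6 - 1*48 = 2*I*√6 - 48 = -48 + 2*I*√6 ≈ -48.0 + 4.899*I)
a*(s + 1/(-69)) = -9*((-48 + 2*I*√6) + 1/(-69)) = -9*((-48 + 2*I*√6) - 1/69) = -9*(-3313/69 + 2*I*√6) = 9939/23 - 18*I*√6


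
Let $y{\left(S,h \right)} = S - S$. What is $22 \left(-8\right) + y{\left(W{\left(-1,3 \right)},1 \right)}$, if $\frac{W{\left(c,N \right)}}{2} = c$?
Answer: $-176$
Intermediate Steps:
$W{\left(c,N \right)} = 2 c$
$y{\left(S,h \right)} = 0$
$22 \left(-8\right) + y{\left(W{\left(-1,3 \right)},1 \right)} = 22 \left(-8\right) + 0 = -176 + 0 = -176$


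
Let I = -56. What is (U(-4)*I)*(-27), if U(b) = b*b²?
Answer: -96768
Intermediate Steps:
U(b) = b³
(U(-4)*I)*(-27) = ((-4)³*(-56))*(-27) = -64*(-56)*(-27) = 3584*(-27) = -96768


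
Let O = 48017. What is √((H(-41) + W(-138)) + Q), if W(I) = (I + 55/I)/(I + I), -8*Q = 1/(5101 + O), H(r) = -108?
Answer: I*√7923493639321/271492 ≈ 10.368*I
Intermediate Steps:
Q = -1/424944 (Q = -1/(8*(5101 + 48017)) = -⅛/53118 = -⅛*1/53118 = -1/424944 ≈ -2.3533e-6)
W(I) = (I + 55/I)/(2*I) (W(I) = (I + 55/I)/((2*I)) = (I + 55/I)*(1/(2*I)) = (I + 55/I)/(2*I))
√((H(-41) + W(-138)) + Q) = √((-108 + (½)*(55 + (-138)²)/(-138)²) - 1/424944) = √((-108 + (½)*(1/19044)*(55 + 19044)) - 1/424944) = √((-108 + (½)*(1/19044)*19099) - 1/424944) = √((-108 + 19099/38088) - 1/424944) = √(-4094405/38088 - 1/424944) = √(-2685019871/24977264) = I*√7923493639321/271492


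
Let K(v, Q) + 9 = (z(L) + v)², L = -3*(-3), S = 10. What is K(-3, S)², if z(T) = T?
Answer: 729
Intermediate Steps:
L = 9
K(v, Q) = -9 + (9 + v)²
K(-3, S)² = (-9 + (9 - 3)²)² = (-9 + 6²)² = (-9 + 36)² = 27² = 729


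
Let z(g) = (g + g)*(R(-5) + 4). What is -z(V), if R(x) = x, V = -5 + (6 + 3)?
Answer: 8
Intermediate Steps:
V = 4 (V = -5 + 9 = 4)
z(g) = -2*g (z(g) = (g + g)*(-5 + 4) = (2*g)*(-1) = -2*g)
-z(V) = -(-2)*4 = -1*(-8) = 8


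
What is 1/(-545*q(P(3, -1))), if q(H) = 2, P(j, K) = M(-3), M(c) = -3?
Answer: -1/1090 ≈ -0.00091743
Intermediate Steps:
P(j, K) = -3
1/(-545*q(P(3, -1))) = 1/(-545*2) = 1/(-1090) = -1/1090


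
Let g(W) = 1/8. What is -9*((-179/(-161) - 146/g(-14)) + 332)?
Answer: 1209753/161 ≈ 7514.0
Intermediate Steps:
g(W) = ⅛
-9*((-179/(-161) - 146/g(-14)) + 332) = -9*((-179/(-161) - 146/⅛) + 332) = -9*((-179*(-1/161) - 146*8) + 332) = -9*((179/161 - 1168) + 332) = -9*(-187869/161 + 332) = -9*(-134417/161) = 1209753/161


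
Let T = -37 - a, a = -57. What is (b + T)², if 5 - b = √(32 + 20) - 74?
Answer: 9853 - 396*√13 ≈ 8425.2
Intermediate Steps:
T = 20 (T = -37 - 1*(-57) = -37 + 57 = 20)
b = 79 - 2*√13 (b = 5 - (√(32 + 20) - 74) = 5 - (√52 - 74) = 5 - (2*√13 - 74) = 5 - (-74 + 2*√13) = 5 + (74 - 2*√13) = 79 - 2*√13 ≈ 71.789)
(b + T)² = ((79 - 2*√13) + 20)² = (99 - 2*√13)²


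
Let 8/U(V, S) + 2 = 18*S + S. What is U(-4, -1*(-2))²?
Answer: 4/81 ≈ 0.049383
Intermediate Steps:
U(V, S) = 8/(-2 + 19*S) (U(V, S) = 8/(-2 + (18*S + S)) = 8/(-2 + 19*S))
U(-4, -1*(-2))² = (8/(-2 + 19*(-1*(-2))))² = (8/(-2 + 19*2))² = (8/(-2 + 38))² = (8/36)² = (8*(1/36))² = (2/9)² = 4/81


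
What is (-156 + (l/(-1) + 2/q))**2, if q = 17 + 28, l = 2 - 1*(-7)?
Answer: 55100929/2025 ≈ 27210.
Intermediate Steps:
l = 9 (l = 2 + 7 = 9)
q = 45
(-156 + (l/(-1) + 2/q))**2 = (-156 + (9/(-1) + 2/45))**2 = (-156 + (9*(-1) + 2*(1/45)))**2 = (-156 + (-9 + 2/45))**2 = (-156 - 403/45)**2 = (-7423/45)**2 = 55100929/2025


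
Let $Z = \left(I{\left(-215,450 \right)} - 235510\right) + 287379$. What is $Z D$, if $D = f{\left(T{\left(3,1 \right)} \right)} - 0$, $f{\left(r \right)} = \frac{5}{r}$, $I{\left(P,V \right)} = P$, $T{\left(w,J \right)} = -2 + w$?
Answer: $258270$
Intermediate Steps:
$Z = 51654$ ($Z = \left(-215 - 235510\right) + 287379 = -235725 + 287379 = 51654$)
$D = 5$ ($D = \frac{5}{-2 + 3} - 0 = \frac{5}{1} + 0 = 5 \cdot 1 + 0 = 5 + 0 = 5$)
$Z D = 51654 \cdot 5 = 258270$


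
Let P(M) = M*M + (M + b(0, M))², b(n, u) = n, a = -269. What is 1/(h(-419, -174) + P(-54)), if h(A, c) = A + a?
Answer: 1/5144 ≈ 0.00019440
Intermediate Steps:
h(A, c) = -269 + A (h(A, c) = A - 269 = -269 + A)
P(M) = 2*M² (P(M) = M*M + (M + 0)² = M² + M² = 2*M²)
1/(h(-419, -174) + P(-54)) = 1/((-269 - 419) + 2*(-54)²) = 1/(-688 + 2*2916) = 1/(-688 + 5832) = 1/5144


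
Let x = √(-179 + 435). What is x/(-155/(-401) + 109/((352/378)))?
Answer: 1129216/8288281 ≈ 0.13624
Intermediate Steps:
x = 16 (x = √256 = 16)
x/(-155/(-401) + 109/((352/378))) = 16/(-155/(-401) + 109/((352/378))) = 16/(-155*(-1/401) + 109/((352*(1/378)))) = 16/(155/401 + 109/(176/189)) = 16/(155/401 + 109*(189/176)) = 16/(155/401 + 20601/176) = 16/(8288281/70576) = 16*(70576/8288281) = 1129216/8288281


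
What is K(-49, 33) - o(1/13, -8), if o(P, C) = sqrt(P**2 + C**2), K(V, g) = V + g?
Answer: -16 - sqrt(10817)/13 ≈ -24.000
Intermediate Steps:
o(P, C) = sqrt(C**2 + P**2)
K(-49, 33) - o(1/13, -8) = (-49 + 33) - sqrt((-8)**2 + (1/13)**2) = -16 - sqrt(64 + (1/13)**2) = -16 - sqrt(64 + 1/169) = -16 - sqrt(10817/169) = -16 - sqrt(10817)/13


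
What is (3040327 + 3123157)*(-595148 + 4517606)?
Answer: 24176007123672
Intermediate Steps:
(3040327 + 3123157)*(-595148 + 4517606) = 6163484*3922458 = 24176007123672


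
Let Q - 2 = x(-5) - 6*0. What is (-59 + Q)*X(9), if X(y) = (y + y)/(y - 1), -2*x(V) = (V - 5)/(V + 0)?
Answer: -261/2 ≈ -130.50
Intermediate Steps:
x(V) = -(-5 + V)/(2*V) (x(V) = -(V - 5)/(2*(V + 0)) = -(-5 + V)/(2*V))
X(y) = 2*y/(-1 + y) (X(y) = (2*y)/(-1 + y) = 2*y/(-1 + y))
Q = 1 (Q = 2 + ((½)*(5 - 1*(-5))/(-5) - 6*0) = 2 + ((½)*(-⅕)*(5 + 5) + 0) = 2 + ((½)*(-⅕)*10 + 0) = 2 + (-1 + 0) = 2 - 1 = 1)
(-59 + Q)*X(9) = (-59 + 1)*(2*9/(-1 + 9)) = -116*9/8 = -58*9/4 = -261/2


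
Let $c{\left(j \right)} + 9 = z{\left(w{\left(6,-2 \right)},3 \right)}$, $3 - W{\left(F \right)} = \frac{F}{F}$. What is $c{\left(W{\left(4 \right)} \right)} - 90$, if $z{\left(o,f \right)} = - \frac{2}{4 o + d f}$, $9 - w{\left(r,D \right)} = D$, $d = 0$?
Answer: $- \frac{2179}{22} \approx -99.045$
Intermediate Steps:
$w{\left(r,D \right)} = 9 - D$
$W{\left(F \right)} = 2$ ($W{\left(F \right)} = 3 - \frac{F}{F} = 3 - 1 = 2$)
$z{\left(o,f \right)} = - \frac{1}{2 o}$ ($z{\left(o,f \right)} = - \frac{2}{4 o + 0 f} = - \frac{2}{4 o + 0} = - \frac{2}{4 o} = - 2 \frac{1}{4 o} = - \frac{1}{2 o}$)
$c{\left(j \right)} = - \frac{199}{22}$ ($c{\left(j \right)} = -9 - \frac{1}{2 \left(9 - -2\right)} = -9 - \frac{1}{2 \left(9 + 2\right)} = -9 - \frac{1}{2 \cdot 11} = -9 - \frac{1}{22} = - \frac{199}{22}$)
$c{\left(W{\left(4 \right)} \right)} - 90 = - \frac{199}{22} - 90 = - \frac{2179}{22}$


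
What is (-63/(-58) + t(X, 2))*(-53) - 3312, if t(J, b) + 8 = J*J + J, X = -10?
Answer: -447503/58 ≈ -7715.6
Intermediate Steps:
t(J, b) = -8 + J + J**2 (t(J, b) = -8 + (J*J + J) = -8 + (J**2 + J) = -8 + (J + J**2) = -8 + J + J**2)
(-63/(-58) + t(X, 2))*(-53) - 3312 = (-63/(-58) + (-8 - 10 + (-10)**2))*(-53) - 3312 = (-63*(-1/58) + (-8 - 10 + 100))*(-53) - 3312 = (63/58 + 82)*(-53) - 3312 = (4819/58)*(-53) - 3312 = -255407/58 - 3312 = -447503/58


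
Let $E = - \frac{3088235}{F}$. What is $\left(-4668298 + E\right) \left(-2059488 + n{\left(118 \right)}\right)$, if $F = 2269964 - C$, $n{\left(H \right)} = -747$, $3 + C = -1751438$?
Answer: $\frac{7735407779493425475}{804281} \approx 9.6178 \cdot 10^{12}$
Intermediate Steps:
$C = -1751441$ ($C = -3 - 1751438 = -1751441$)
$F = 4021405$ ($F = 2269964 - -1751441 = 2269964 + 1751441 = 4021405$)
$E = - \frac{617647}{804281}$ ($E = - \frac{3088235}{4021405} = \left(-3088235\right) \frac{1}{4021405} = - \frac{617647}{804281} \approx -0.76795$)
$\left(-4668298 + E\right) \left(-2059488 + n{\left(118 \right)}\right) = \left(-4668298 - \frac{617647}{804281}\right) \left(-2059488 - 747\right) = \left(- \frac{3754624001385}{804281}\right) \left(-2060235\right) = \frac{7735407779493425475}{804281}$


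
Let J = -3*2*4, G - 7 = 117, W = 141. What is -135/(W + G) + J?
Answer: -1299/53 ≈ -24.509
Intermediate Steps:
G = 124 (G = 7 + 117 = 124)
J = -24 (J = -6*4 = -24)
-135/(W + G) + J = -135/(141 + 124) - 24 = -135/265 - 24 = (1/265)*(-135) - 24 = -27/53 - 24 = -1299/53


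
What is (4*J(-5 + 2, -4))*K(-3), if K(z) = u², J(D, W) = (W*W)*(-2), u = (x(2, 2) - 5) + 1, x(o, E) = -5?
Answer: -10368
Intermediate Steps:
u = -9 (u = (-5 - 5) + 1 = -10 + 1 = -9)
J(D, W) = -2*W² (J(D, W) = W²*(-2) = -2*W²)
K(z) = 81 (K(z) = (-9)² = 81)
(4*J(-5 + 2, -4))*K(-3) = (4*(-2*(-4)²))*81 = (4*(-2*16))*81 = (4*(-32))*81 = -128*81 = -10368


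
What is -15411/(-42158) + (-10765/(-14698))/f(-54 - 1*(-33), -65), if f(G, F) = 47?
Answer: 2774960534/7280749837 ≈ 0.38114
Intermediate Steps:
-15411/(-42158) + (-10765/(-14698))/f(-54 - 1*(-33), -65) = -15411/(-42158) - 10765/(-14698)/47 = -15411*(-1/42158) - 10765*(-1/14698)*(1/47) = 15411/42158 + (10765/14698)*(1/47) = 15411/42158 + 10765/690806 = 2774960534/7280749837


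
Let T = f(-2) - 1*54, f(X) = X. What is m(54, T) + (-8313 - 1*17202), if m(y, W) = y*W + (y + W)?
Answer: -28541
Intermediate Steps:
T = -56 (T = -2 - 1*54 = -2 - 54 = -56)
m(y, W) = W + y + W*y (m(y, W) = W*y + (W + y) = W + y + W*y)
m(54, T) + (-8313 - 1*17202) = (-56 + 54 - 56*54) + (-8313 - 1*17202) = (-56 + 54 - 3024) + (-8313 - 17202) = -3026 - 25515 = -28541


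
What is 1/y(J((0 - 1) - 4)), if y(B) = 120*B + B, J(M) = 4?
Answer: 1/484 ≈ 0.0020661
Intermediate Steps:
y(B) = 121*B
1/y(J((0 - 1) - 4)) = 1/(121*4) = 1/484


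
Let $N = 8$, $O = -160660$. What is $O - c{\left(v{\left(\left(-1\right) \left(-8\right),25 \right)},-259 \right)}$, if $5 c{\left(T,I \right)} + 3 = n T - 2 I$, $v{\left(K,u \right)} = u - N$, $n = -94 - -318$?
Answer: $- \frac{807623}{5} \approx -1.6152 \cdot 10^{5}$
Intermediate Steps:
$n = 224$ ($n = -94 + 318 = 224$)
$v{\left(K,u \right)} = -8 + u$ ($v{\left(K,u \right)} = u - 8 = -8 + u$)
$c{\left(T,I \right)} = - \frac{3}{5} - \frac{2 I}{5} + \frac{224 T}{5}$ ($c{\left(T,I \right)} = - \frac{3}{5} + \frac{224 T - 2 I}{5} = - \frac{3}{5} + \frac{- 2 I + 224 T}{5} = - \frac{3}{5} - \left(- \frac{224 T}{5} + \frac{2 I}{5}\right) = - \frac{3}{5} - \frac{2 I}{5} + \frac{224 T}{5}$)
$O - c{\left(v{\left(\left(-1\right) \left(-8\right),25 \right)},-259 \right)} = -160660 - \left(- \frac{3}{5} - - \frac{518}{5} + \frac{224 \left(-8 + 25\right)}{5}\right) = -160660 - \left(- \frac{3}{5} + \frac{518}{5} + \frac{224}{5} \cdot 17\right) = -160660 - \left(- \frac{3}{5} + \frac{518}{5} + \frac{3808}{5}\right) = -160660 - \frac{4323}{5} = - \frac{807623}{5}$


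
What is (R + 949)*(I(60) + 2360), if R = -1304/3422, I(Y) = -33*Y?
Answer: 616773060/1711 ≈ 3.6048e+5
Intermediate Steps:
R = -652/1711 (R = -1304*1/3422 = -652/1711 ≈ -0.38106)
(R + 949)*(I(60) + 2360) = (-652/1711 + 949)*(-33*60 + 2360) = 1623087*(-1980 + 2360)/1711 = (1623087/1711)*380 = 616773060/1711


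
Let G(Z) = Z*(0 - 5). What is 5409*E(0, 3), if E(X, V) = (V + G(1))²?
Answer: 21636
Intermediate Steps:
G(Z) = -5*Z (G(Z) = Z*(-5) = -5*Z)
E(X, V) = (-5 + V)² (E(X, V) = (V - 5*1)² = (V - 5)² = (-5 + V)²)
5409*E(0, 3) = 5409*(-5 + 3)² = 5409*(-2)² = 5409*4 = 21636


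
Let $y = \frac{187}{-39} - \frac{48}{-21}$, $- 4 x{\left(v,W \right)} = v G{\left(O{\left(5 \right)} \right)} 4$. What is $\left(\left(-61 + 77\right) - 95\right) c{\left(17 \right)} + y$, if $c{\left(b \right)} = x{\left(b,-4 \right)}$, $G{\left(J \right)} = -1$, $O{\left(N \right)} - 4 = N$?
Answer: $- \frac{367324}{273} \approx -1345.5$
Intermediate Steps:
$O{\left(N \right)} = 4 + N$
$x{\left(v,W \right)} = v$ ($x{\left(v,W \right)} = - \frac{v \left(-1\right) 4}{4} = - \frac{- v 4}{4} = - \frac{\left(-4\right) v}{4} = v$)
$y = - \frac{685}{273}$ ($y = 187 \left(- \frac{1}{39}\right) - - \frac{16}{7} = - \frac{187}{39} + \frac{16}{7} = - \frac{685}{273} \approx -2.5092$)
$c{\left(b \right)} = b$
$\left(\left(-61 + 77\right) - 95\right) c{\left(17 \right)} + y = \left(\left(-61 + 77\right) - 95\right) 17 - \frac{685}{273} = \left(16 - 95\right) 17 - \frac{685}{273} = \left(-79\right) 17 - \frac{685}{273} = -1343 - \frac{685}{273} = - \frac{367324}{273}$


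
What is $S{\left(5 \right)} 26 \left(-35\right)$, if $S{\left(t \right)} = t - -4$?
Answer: $-8190$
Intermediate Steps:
$S{\left(t \right)} = 4 + t$ ($S{\left(t \right)} = t + 4 = 4 + t$)
$S{\left(5 \right)} 26 \left(-35\right) = \left(4 + 5\right) 26 \left(-35\right) = 9 \cdot 26 \left(-35\right) = 234 \left(-35\right) = -8190$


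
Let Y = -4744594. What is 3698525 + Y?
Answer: -1046069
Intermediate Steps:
3698525 + Y = 3698525 - 4744594 = -1046069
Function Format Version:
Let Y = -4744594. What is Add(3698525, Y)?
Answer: -1046069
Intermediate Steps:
Add(3698525, Y) = Add(3698525, -4744594) = -1046069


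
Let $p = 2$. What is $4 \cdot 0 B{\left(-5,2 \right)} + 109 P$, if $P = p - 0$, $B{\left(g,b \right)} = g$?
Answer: $218$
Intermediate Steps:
$P = 2$ ($P = 2 - 0 = 2 + 0 = 2$)
$4 \cdot 0 B{\left(-5,2 \right)} + 109 P = 4 \cdot 0 \left(-5\right) + 109 \cdot 2 = 0 \left(-5\right) + 218 = 0 + 218 = 218$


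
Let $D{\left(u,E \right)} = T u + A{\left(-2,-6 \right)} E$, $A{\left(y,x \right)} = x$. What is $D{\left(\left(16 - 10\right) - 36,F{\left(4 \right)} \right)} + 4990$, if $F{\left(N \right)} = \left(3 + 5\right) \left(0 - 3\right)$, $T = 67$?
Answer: $3124$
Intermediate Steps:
$F{\left(N \right)} = -24$ ($F{\left(N \right)} = 8 \left(-3\right) = -24$)
$D{\left(u,E \right)} = - 6 E + 67 u$ ($D{\left(u,E \right)} = 67 u - 6 E = - 6 E + 67 u$)
$D{\left(\left(16 - 10\right) - 36,F{\left(4 \right)} \right)} + 4990 = \left(\left(-6\right) \left(-24\right) + 67 \left(\left(16 - 10\right) - 36\right)\right) + 4990 = \left(144 + 67 \left(6 - 36\right)\right) + 4990 = \left(144 + 67 \left(-30\right)\right) + 4990 = \left(144 - 2010\right) + 4990 = -1866 + 4990 = 3124$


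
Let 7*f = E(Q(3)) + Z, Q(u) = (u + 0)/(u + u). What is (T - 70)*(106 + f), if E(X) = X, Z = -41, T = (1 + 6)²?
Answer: -4209/2 ≈ -2104.5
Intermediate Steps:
Q(u) = ½ (Q(u) = u/((2*u)) = u*(1/(2*u)) = ½)
T = 49 (T = 7² = 49)
f = -81/14 (f = (½ - 41)/7 = (⅐)*(-81/2) = -81/14 ≈ -5.7857)
(T - 70)*(106 + f) = (49 - 70)*(106 - 81/14) = -21*1403/14 = -4209/2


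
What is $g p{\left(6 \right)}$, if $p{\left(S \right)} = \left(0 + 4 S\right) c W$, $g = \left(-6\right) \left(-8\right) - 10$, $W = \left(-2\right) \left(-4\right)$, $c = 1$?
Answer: $7296$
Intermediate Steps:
$W = 8$
$g = 38$ ($g = 48 - 10 = 38$)
$p{\left(S \right)} = 32 S$ ($p{\left(S \right)} = \left(0 + 4 S\right) 1 \cdot 8 = 4 S 1 \cdot 8 = 4 S 8 = 32 S$)
$g p{\left(6 \right)} = 38 \cdot 32 \cdot 6 = 38 \cdot 192 = 7296$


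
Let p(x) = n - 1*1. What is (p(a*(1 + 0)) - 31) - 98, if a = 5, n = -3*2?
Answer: -136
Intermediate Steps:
n = -6
p(x) = -7 (p(x) = -6 - 1*1 = -6 - 1 = -7)
(p(a*(1 + 0)) - 31) - 98 = (-7 - 31) - 98 = -38 - 98 = -136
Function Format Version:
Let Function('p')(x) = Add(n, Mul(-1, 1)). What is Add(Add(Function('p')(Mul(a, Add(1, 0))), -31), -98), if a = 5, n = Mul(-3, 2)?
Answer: -136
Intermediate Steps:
n = -6
Function('p')(x) = -7 (Function('p')(x) = Add(-6, Mul(-1, 1)) = Add(-6, -1) = -7)
Add(Add(Function('p')(Mul(a, Add(1, 0))), -31), -98) = Add(Add(-7, -31), -98) = Add(-38, -98) = -136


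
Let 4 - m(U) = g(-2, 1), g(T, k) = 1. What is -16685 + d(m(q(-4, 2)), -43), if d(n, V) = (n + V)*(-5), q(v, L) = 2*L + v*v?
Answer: -16485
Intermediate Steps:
q(v, L) = v**2 + 2*L (q(v, L) = 2*L + v**2 = v**2 + 2*L)
m(U) = 3 (m(U) = 4 - 1*1 = 4 - 1 = 3)
d(n, V) = -5*V - 5*n (d(n, V) = (V + n)*(-5) = -5*V - 5*n)
-16685 + d(m(q(-4, 2)), -43) = -16685 + (-5*(-43) - 5*3) = -16685 + (215 - 15) = -16685 + 200 = -16485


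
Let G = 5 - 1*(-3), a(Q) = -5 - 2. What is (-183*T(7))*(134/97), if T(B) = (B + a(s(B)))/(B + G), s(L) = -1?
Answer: 0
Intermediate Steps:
a(Q) = -7
G = 8 (G = 5 + 3 = 8)
T(B) = (-7 + B)/(8 + B) (T(B) = (B - 7)/(B + 8) = (-7 + B)/(8 + B))
(-183*T(7))*(134/97) = (-183*(-7 + 7)/(8 + 7))*(134/97) = (-183*0/15)*(134*(1/97)) = -61*0/5*(134/97) = -183*0*(134/97) = 0*(134/97) = 0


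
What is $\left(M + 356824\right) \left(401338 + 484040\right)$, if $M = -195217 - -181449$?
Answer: $303734235168$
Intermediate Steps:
$M = -13768$ ($M = -195217 + 181449 = -13768$)
$\left(M + 356824\right) \left(401338 + 484040\right) = \left(-13768 + 356824\right) \left(401338 + 484040\right) = 343056 \cdot 885378 = 303734235168$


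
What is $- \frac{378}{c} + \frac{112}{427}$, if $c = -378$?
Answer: $\frac{77}{61} \approx 1.2623$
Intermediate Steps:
$- \frac{378}{c} + \frac{112}{427} = - \frac{378}{-378} + \frac{112}{427} = \left(-378\right) \left(- \frac{1}{378}\right) + 112 \cdot \frac{1}{427} = 1 + \frac{16}{61} = \frac{77}{61}$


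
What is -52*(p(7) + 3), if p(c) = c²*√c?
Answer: -156 - 2548*√7 ≈ -6897.4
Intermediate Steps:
p(c) = c^(5/2)
-52*(p(7) + 3) = -52*(7^(5/2) + 3) = -52*(49*√7 + 3) = -52*(3 + 49*√7) = -156 - 2548*√7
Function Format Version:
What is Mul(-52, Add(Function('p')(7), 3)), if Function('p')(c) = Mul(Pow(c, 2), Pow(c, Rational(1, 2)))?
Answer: Add(-156, Mul(-2548, Pow(7, Rational(1, 2)))) ≈ -6897.4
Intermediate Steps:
Function('p')(c) = Pow(c, Rational(5, 2))
Mul(-52, Add(Function('p')(7), 3)) = Mul(-52, Add(Pow(7, Rational(5, 2)), 3)) = Mul(-52, Add(Mul(49, Pow(7, Rational(1, 2))), 3)) = Mul(-52, Add(3, Mul(49, Pow(7, Rational(1, 2))))) = Add(-156, Mul(-2548, Pow(7, Rational(1, 2))))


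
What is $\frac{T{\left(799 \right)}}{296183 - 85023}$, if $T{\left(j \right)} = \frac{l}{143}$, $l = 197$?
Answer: $\frac{197}{30195880} \approx 6.5241 \cdot 10^{-6}$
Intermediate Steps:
$T{\left(j \right)} = \frac{197}{143}$
$\frac{T{\left(799 \right)}}{296183 - 85023} = \frac{197}{143 \left(296183 - 85023\right)} = \frac{197}{143 \cdot 211160} = \frac{197}{143} \cdot \frac{1}{211160} = \frac{197}{30195880}$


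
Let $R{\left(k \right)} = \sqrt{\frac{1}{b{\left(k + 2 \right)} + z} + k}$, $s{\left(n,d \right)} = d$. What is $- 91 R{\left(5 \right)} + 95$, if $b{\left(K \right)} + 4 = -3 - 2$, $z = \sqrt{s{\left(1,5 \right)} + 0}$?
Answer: $95 - \frac{91 \sqrt{44 - 5 \sqrt{5}}}{\sqrt{9 - \sqrt{5}}} \approx -105.45$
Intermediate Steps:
$z = \sqrt{5}$ ($z = \sqrt{5 + 0} = \sqrt{5} \approx 2.2361$)
$b{\left(K \right)} = -9$ ($b{\left(K \right)} = -4 - 5 = -9$)
$R{\left(k \right)} = \sqrt{k + \frac{1}{-9 + \sqrt{5}}}$ ($R{\left(k \right)} = \sqrt{\frac{1}{-9 + \sqrt{5}} + k} = \sqrt{k + \frac{1}{-9 + \sqrt{5}}}$)
$- 91 R{\left(5 \right)} + 95 = - 91 \frac{\sqrt{-1 + 5 \left(9 - \sqrt{5}\right)}}{\sqrt{9 - \sqrt{5}}} + 95 = - 91 \frac{\sqrt{-1 + \left(45 - 5 \sqrt{5}\right)}}{\sqrt{9 - \sqrt{5}}} + 95 = - 91 \frac{\sqrt{44 - 5 \sqrt{5}}}{\sqrt{9 - \sqrt{5}}} + 95 = - \frac{91 \sqrt{44 - 5 \sqrt{5}}}{\sqrt{9 - \sqrt{5}}} + 95 = 95 - \frac{91 \sqrt{44 - 5 \sqrt{5}}}{\sqrt{9 - \sqrt{5}}}$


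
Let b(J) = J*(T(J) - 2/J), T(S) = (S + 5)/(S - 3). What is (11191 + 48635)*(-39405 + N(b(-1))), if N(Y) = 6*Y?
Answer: -2357802486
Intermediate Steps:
T(S) = (5 + S)/(-3 + S)
b(J) = J*(-2/J + (5 + J)/(-3 + J)) (b(J) = J*((5 + J)/(-3 + J) - 2/J) = J*(-2/J + (5 + J)/(-3 + J)))
(11191 + 48635)*(-39405 + N(b(-1))) = (11191 + 48635)*(-39405 + 6*((6 + (-1)**2 + 3*(-1))/(-3 - 1))) = 59826*(-39405 + 6*((6 + 1 - 3)/(-4))) = 59826*(-39405 + 6*(-1/4*4)) = 59826*(-39405 + 6*(-1)) = 59826*(-39405 - 6) = 59826*(-39411) = -2357802486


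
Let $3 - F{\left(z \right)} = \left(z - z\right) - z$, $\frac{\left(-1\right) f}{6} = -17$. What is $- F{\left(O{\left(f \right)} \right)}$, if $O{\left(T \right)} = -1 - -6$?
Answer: $-8$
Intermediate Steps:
$f = 102$ ($f = \left(-6\right) \left(-17\right) = 102$)
$O{\left(T \right)} = 5$ ($O{\left(T \right)} = -1 + 6 = 5$)
$F{\left(z \right)} = 3 + z$ ($F{\left(z \right)} = 3 - \left(\left(z - z\right) - z\right) = 3 - \left(0 - z\right) = 3 - - z = 3 + z$)
$- F{\left(O{\left(f \right)} \right)} = - (3 + 5) = \left(-1\right) 8 = -8$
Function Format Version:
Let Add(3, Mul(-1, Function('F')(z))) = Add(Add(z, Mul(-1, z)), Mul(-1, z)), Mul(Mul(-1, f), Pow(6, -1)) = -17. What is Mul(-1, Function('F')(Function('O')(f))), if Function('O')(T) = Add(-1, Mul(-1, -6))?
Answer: -8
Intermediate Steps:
f = 102 (f = Mul(-6, -17) = 102)
Function('O')(T) = 5 (Function('O')(T) = Add(-1, 6) = 5)
Function('F')(z) = Add(3, z) (Function('F')(z) = Add(3, Mul(-1, Add(Add(z, Mul(-1, z)), Mul(-1, z)))) = Add(3, Mul(-1, Add(0, Mul(-1, z)))) = Add(3, Mul(-1, Mul(-1, z))) = Add(3, z))
Mul(-1, Function('F')(Function('O')(f))) = Mul(-1, Add(3, 5)) = Mul(-1, 8) = -8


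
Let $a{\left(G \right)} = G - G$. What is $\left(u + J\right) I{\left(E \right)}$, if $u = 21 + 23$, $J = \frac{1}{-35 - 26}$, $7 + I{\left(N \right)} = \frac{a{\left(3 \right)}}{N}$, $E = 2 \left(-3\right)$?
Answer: $- \frac{18781}{61} \approx -307.89$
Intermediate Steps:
$a{\left(G \right)} = 0$
$E = -6$
$I{\left(N \right)} = -7$ ($I{\left(N \right)} = -7 + \frac{0}{N} = -7 + 0 = -7$)
$J = - \frac{1}{61}$ ($J = \frac{1}{-61} = - \frac{1}{61} \approx -0.016393$)
$u = 44$
$\left(u + J\right) I{\left(E \right)} = \left(44 - \frac{1}{61}\right) \left(-7\right) = \frac{2683}{61} \left(-7\right) = - \frac{18781}{61}$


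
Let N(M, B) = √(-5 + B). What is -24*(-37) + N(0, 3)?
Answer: 888 + I*√2 ≈ 888.0 + 1.4142*I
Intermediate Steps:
-24*(-37) + N(0, 3) = -24*(-37) + √(-5 + 3) = 888 + √(-2) = 888 + I*√2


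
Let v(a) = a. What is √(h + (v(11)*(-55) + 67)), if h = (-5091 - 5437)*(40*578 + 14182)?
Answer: I*√392715994 ≈ 19817.0*I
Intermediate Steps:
h = -392715456 (h = -10528*(23120 + 14182) = -10528*37302 = -392715456)
√(h + (v(11)*(-55) + 67)) = √(-392715456 + (11*(-55) + 67)) = √(-392715456 + (-605 + 67)) = √(-392715456 - 538) = √(-392715994) = I*√392715994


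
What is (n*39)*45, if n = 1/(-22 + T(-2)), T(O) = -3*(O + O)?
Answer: -351/2 ≈ -175.50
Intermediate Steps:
T(O) = -6*O
n = -1/10 (n = 1/(-22 - 6*(-2)) = 1/(-22 + 12) = 1/(-10) = -1/10 ≈ -0.10000)
(n*39)*45 = -1/10*39*45 = -39/10*45 = -351/2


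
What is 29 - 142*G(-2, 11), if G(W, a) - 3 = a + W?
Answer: -1675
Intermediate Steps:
G(W, a) = 3 + W + a (G(W, a) = 3 + (a + W) = 3 + (W + a) = 3 + W + a)
29 - 142*G(-2, 11) = 29 - 142*(3 - 2 + 11) = 29 - 142*12 = 29 - 1704 = -1675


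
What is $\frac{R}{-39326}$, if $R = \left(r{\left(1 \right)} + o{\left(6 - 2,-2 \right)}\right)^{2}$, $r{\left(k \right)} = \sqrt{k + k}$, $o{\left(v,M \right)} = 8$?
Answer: $- \frac{\left(8 + \sqrt{2}\right)^{2}}{39326} \approx -0.0022537$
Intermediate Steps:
$r{\left(k \right)} = \sqrt{2} \sqrt{k}$ ($r{\left(k \right)} = \sqrt{2 k} = \sqrt{2} \sqrt{k}$)
$R = \left(8 + \sqrt{2}\right)^{2}$ ($R = \left(\sqrt{2} \sqrt{1} + 8\right)^{2} = \left(\sqrt{2} \cdot 1 + 8\right)^{2} = \left(\sqrt{2} + 8\right)^{2} = \left(8 + \sqrt{2}\right)^{2} \approx 88.627$)
$\frac{R}{-39326} = \frac{\left(8 + \sqrt{2}\right)^{2}}{-39326} = \left(8 + \sqrt{2}\right)^{2} \left(- \frac{1}{39326}\right) = - \frac{\left(8 + \sqrt{2}\right)^{2}}{39326}$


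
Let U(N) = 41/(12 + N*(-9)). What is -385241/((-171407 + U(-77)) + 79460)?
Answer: 271594905/64822594 ≈ 4.1898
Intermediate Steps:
U(N) = 41/(12 - 9*N)
-385241/((-171407 + U(-77)) + 79460) = -385241/((-171407 - 41/(-12 + 9*(-77))) + 79460) = -385241/((-171407 - 41/(-12 - 693)) + 79460) = -385241/((-171407 - 41/(-705)) + 79460) = -385241/((-171407 - 41*(-1/705)) + 79460) = -385241/((-171407 + 41/705) + 79460) = -385241/(-120841894/705 + 79460) = -385241/(-64822594/705) = -385241*(-705/64822594) = 271594905/64822594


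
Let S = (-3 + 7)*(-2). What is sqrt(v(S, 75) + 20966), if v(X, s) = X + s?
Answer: 3*sqrt(2337) ≈ 145.03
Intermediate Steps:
S = -8 (S = 4*(-2) = -8)
sqrt(v(S, 75) + 20966) = sqrt((-8 + 75) + 20966) = sqrt(67 + 20966) = sqrt(21033) = 3*sqrt(2337)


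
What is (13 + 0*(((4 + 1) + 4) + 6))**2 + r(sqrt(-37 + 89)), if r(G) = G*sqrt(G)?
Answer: 169 + 2*sqrt(2)*13**(3/4) ≈ 188.36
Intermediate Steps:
r(G) = G**(3/2)
(13 + 0*(((4 + 1) + 4) + 6))**2 + r(sqrt(-37 + 89)) = (13 + 0*(((4 + 1) + 4) + 6))**2 + (sqrt(-37 + 89))**(3/2) = (13 + 0*((5 + 4) + 6))**2 + (sqrt(52))**(3/2) = (13 + 0*(9 + 6))**2 + (2*sqrt(13))**(3/2) = (13 + 0*15)**2 + 2*sqrt(2)*13**(3/4) = (13 + 0)**2 + 2*sqrt(2)*13**(3/4) = 13**2 + 2*sqrt(2)*13**(3/4) = 169 + 2*sqrt(2)*13**(3/4)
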